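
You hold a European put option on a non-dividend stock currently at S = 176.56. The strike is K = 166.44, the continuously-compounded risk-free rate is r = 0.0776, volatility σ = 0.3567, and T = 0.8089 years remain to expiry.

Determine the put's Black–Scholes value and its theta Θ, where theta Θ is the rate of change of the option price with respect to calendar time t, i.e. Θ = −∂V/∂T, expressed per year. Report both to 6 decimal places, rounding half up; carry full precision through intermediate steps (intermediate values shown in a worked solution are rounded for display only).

price = 12.582559
Θ = -7.059979

σ√T = 0.3567·√0.8089 = 0.320812
d₁ = (ln(S/K) + (r+σ²/2)T) / (σ√T) = (ln(176.56/166.44) + (0.0776+0.3567²/2)·0.8089) / 0.320812 = (0.059026 + 0.114231) / 0.320812 = 0.540057
d₂ = d₁ − σ√T = 0.540057 − 0.320812 = 0.219245
e^{−rT} = e^{−0.0776·0.8089} = 0.939159
N(−d₁) = 0.294579,  N(−d₂) = 0.413230
Put price V = K·e^{−rT}·N(−d₂) − S·N(−d₁) = 64.593416 − 52.010856 = 12.582559
φ(d₁) = (1/√(2π))·e^{−d₁²/2} = 0.344807
Θ = −S·φ(d₁)·σ/(2√T) + r·K·e^{−rT}·N(−d₂) = −12.072428 + 5.012449 = -7.059979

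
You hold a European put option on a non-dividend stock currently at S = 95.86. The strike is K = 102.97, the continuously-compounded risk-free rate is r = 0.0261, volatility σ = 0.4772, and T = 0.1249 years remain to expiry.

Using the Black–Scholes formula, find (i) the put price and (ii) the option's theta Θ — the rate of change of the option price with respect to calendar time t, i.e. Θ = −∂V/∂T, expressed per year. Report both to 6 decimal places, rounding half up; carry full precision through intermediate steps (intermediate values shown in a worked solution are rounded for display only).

price = 10.594871
Θ = -22.683407

σ√T = 0.4772·√0.1249 = 0.168648
d₁ = (ln(S/K) + (r+σ²/2)T) / (σ√T) = (ln(95.86/102.97) + (0.0261+0.4772²/2)·0.1249) / 0.168648 = (-0.071549 + 0.017481) / 0.168648 = -0.320596
d₂ = d₁ − σ√T = -0.320596 − 0.168648 = -0.489244
e^{−rT} = e^{−0.0261·0.1249} = 0.996745
N(−d₁) = 0.625742,  N(−d₂) = 0.687666
Put price V = K·e^{−rT}·N(−d₂) − S·N(−d₁) = 70.578464 − 59.983593 = 10.594871
φ(d₁) = (1/√(2π))·e^{−d₁²/2} = 0.378958
Θ = −S·φ(d₁)·σ/(2√T) + r·K·e^{−rT}·N(−d₂) = −24.525505 + 1.842098 = -22.683407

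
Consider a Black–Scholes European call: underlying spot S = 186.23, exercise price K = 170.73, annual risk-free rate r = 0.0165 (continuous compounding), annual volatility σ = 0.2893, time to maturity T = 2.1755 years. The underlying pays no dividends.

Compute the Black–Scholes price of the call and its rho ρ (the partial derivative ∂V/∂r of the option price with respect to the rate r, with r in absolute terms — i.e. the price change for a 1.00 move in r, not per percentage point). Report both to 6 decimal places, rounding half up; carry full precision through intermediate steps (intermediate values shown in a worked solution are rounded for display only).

price = 41.604088
ρ = 189.792448

σ√T = 0.2893·√2.1755 = 0.426705
d₁ = (ln(S/K) + (r+σ²/2)T) / (σ√T) = (ln(186.23/170.73) + (0.0165+0.2893²/2)·2.1755) / 0.426705 = (0.086899 + 0.126934) / 0.426705 = 0.501127
d₂ = d₁ − σ√T = 0.501127 − 0.426705 = 0.074422
e^{−rT} = e^{−0.0165·2.1755} = 0.964741
N(d₁) = 0.691859,  N(d₂) = 0.529663
Call price V = S·N(d₁) − K·e^{−rT}·N(d₂) = 128.844929 − 87.240840 = 41.604088
ρ = K·T·e^{−rT}·N(d₂) = 189.792448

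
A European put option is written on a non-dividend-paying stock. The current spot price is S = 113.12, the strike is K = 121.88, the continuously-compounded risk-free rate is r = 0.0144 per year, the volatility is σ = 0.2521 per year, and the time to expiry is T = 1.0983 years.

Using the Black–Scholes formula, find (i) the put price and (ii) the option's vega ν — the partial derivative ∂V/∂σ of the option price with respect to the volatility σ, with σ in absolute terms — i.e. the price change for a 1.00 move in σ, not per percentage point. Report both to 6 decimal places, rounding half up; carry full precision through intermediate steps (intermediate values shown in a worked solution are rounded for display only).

σ√T = 0.2521·√1.0983 = 0.264200
d₁ = (ln(S/K) + (r+σ²/2)T) / (σ√T) = (ln(113.12/121.88) + (0.0144+0.2521²/2)·1.0983) / 0.264200 = (-0.074588 + 0.050716) / 0.264200 = -0.090353
d₂ = d₁ − σ√T = -0.090353 − 0.264200 = -0.354553
e^{−rT} = e^{−0.0144·1.0983} = 0.984309
N(−d₁) = 0.535997,  N(−d₂) = 0.638538
Put price V = K·e^{−rT}·N(−d₂) − S·N(−d₁) = 76.603842 − 60.631947 = 15.971895
φ(d₁) = (1/√(2π))·e^{−d₁²/2} = 0.397317
ν = S·φ(d₁)·√T = 47.101770

price = 15.971895
ν = 47.101770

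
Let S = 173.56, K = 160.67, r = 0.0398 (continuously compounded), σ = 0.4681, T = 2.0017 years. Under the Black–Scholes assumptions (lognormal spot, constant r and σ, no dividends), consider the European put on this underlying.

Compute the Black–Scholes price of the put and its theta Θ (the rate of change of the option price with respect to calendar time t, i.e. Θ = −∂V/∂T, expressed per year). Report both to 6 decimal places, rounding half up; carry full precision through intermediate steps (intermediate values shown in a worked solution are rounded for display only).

price = 30.287395
Θ = -6.573813

σ√T = 0.4681·√2.0017 = 0.662275
d₁ = (ln(S/K) + (r+σ²/2)T) / (σ√T) = (ln(173.56/160.67) + (0.0398+0.4681²/2)·2.0017) / 0.662275 = (0.077171 + 0.298972) / 0.662275 = 0.567955
d₂ = d₁ − σ√T = 0.567955 − 0.662275 = -0.094319
e^{−rT} = e^{−0.0398·2.0017} = 0.923423
N(−d₁) = 0.285033,  N(−d₂) = 0.537572
Put price V = K·e^{−rT}·N(−d₂) − S·N(−d₁) = 79.757671 − 49.470277 = 30.287395
φ(d₁) = (1/√(2π))·e^{−d₁²/2} = 0.339519
Θ = −S·φ(d₁)·σ/(2√T) + r·K·e^{−rT}·N(−d₂) = −9.748168 + 3.174355 = -6.573813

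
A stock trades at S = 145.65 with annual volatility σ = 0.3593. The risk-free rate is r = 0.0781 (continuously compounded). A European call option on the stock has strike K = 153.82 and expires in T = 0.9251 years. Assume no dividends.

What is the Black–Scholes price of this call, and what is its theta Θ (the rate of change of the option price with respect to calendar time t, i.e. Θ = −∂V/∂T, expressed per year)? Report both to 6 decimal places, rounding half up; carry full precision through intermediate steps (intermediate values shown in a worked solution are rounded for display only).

σ√T = 0.3593·√0.9251 = 0.345582
d₁ = (ln(S/K) + (r+σ²/2)T) / (σ√T) = (ln(145.65/153.82) + (0.0781+0.3593²/2)·0.9251) / 0.345582 = (-0.054577 + 0.131964) / 0.345582 = 0.223933
d₂ = d₁ − σ√T = 0.223933 − 0.345582 = -0.121649
e^{−rT} = e^{−0.0781·0.9251} = 0.930298
N(d₁) = 0.588595,  N(d₂) = 0.451588
Call price V = S·N(d₁) − K·e^{−rT}·N(d₂) = 85.728902 − 64.621589 = 21.107313
φ(d₁) = (1/√(2π))·e^{−d₁²/2} = 0.389064
Θ = −S·φ(d₁)·σ/(2√T) − r·K·e^{−rT}·N(d₂) = −10.584354 − 5.046946 = -15.631301

price = 21.107313
Θ = -15.631301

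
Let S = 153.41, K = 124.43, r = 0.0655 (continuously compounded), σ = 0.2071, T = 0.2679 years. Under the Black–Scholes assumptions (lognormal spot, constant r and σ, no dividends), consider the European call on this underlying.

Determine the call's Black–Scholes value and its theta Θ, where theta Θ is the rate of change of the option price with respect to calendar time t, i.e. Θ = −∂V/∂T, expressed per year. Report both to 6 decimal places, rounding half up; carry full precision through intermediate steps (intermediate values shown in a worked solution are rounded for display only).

σ√T = 0.2071·√0.2679 = 0.107193
d₁ = (ln(S/K) + (r+σ²/2)T) / (σ√T) = (ln(153.41/124.43) + (0.0655+0.2071²/2)·0.2679) / 0.107193 = (0.209371 + 0.023293) / 0.107193 = 2.170509
d₂ = d₁ − σ√T = 2.170509 − 0.107193 = 2.063316
e^{−rT} = e^{−0.0655·0.2679} = 0.982606
N(d₁) = 0.985016,  N(d₂) = 0.980459
Call price V = S·N(d₁) − K·e^{−rT}·N(d₂) = 151.111281 − 119.876386 = 31.234895
φ(d₁) = (1/√(2π))·e^{−d₁²/2} = 0.037836
Θ = −S·φ(d₁)·σ/(2√T) − r·K·e^{−rT}·N(d₂) = −1.161243 − 7.851903 = -9.013146

price = 31.234895
Θ = -9.013146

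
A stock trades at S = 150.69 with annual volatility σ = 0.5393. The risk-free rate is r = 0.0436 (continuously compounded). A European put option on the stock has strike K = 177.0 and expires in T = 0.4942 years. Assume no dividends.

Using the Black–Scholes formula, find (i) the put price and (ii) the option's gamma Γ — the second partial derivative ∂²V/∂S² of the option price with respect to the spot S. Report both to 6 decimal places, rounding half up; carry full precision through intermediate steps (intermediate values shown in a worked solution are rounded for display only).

price = 37.223143
Γ = 0.006873

σ√T = 0.5393·√0.4942 = 0.379124
d₁ = (ln(S/K) + (r+σ²/2)T) / (σ√T) = (ln(150.69/177.0) + (0.0436+0.5393²/2)·0.4942) / 0.379124 = (-0.160925 + 0.093415) / 0.379124 = -0.178069
d₂ = d₁ − σ√T = -0.178069 − 0.379124 = -0.557193
e^{−rT} = e^{−0.0436·0.4942} = 0.978683
N(−d₁) = 0.570665,  N(−d₂) = 0.711302
Put price V = K·e^{−rT}·N(−d₂) − S·N(−d₁) = 123.216725 − 85.993582 = 37.223143
φ(d₁) = (1/√(2π))·e^{−d₁²/2} = 0.392667
Γ = φ(d₁) / (S·σ·√T) = 0.006873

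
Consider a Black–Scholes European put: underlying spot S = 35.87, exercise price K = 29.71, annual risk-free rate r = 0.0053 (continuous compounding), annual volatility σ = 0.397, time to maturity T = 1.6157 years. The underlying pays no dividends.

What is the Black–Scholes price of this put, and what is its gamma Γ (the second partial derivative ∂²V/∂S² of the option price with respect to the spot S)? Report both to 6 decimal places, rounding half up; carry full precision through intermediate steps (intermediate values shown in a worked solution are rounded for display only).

σ√T = 0.397·√1.6157 = 0.504627
d₁ = (ln(S/K) + (r+σ²/2)T) / (σ√T) = (ln(35.87/29.71) + (0.0053+0.397²/2)·1.6157) / 0.504627 = (0.188418 + 0.135888) / 0.504627 = 0.642663
d₂ = d₁ − σ√T = 0.642663 − 0.504627 = 0.138035
e^{−rT} = e^{−0.0053·1.6157} = 0.991473
N(−d₁) = 0.260221,  N(−d₂) = 0.445106
Put price V = K·e^{−rT}·N(−d₂) − S·N(−d₁) = 13.111350 − 9.334145 = 3.777205
φ(d₁) = (1/√(2π))·e^{−d₁²/2} = 0.324508
Γ = φ(d₁) / (S·σ·√T) = 0.017928

price = 3.777205
Γ = 0.017928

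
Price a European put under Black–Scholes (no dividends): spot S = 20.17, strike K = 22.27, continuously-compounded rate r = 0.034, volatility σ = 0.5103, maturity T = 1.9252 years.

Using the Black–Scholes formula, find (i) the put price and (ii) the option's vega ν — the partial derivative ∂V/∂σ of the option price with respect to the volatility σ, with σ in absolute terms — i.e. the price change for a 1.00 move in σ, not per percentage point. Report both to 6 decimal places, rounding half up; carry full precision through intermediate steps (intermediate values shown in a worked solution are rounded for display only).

price = 6.026541
ν = 10.652287

σ√T = 0.5103·√1.9252 = 0.708049
d₁ = (ln(S/K) + (r+σ²/2)T) / (σ√T) = (ln(20.17/22.27) + (0.034+0.5103²/2)·1.9252) / 0.708049 = (-0.099044 + 0.316124) / 0.708049 = 0.306588
d₂ = d₁ − σ√T = 0.306588 − 0.708049 = -0.401461
e^{−rT} = e^{−0.034·1.9252} = 0.936640
N(−d₁) = 0.379578,  N(−d₂) = 0.655960
Put price V = K·e^{−rT}·N(−d₂) − S·N(−d₁) = 13.682637 − 7.656097 = 6.026541
φ(d₁) = (1/√(2π))·e^{−d₁²/2} = 0.380626
ν = S·φ(d₁)·√T = 10.652287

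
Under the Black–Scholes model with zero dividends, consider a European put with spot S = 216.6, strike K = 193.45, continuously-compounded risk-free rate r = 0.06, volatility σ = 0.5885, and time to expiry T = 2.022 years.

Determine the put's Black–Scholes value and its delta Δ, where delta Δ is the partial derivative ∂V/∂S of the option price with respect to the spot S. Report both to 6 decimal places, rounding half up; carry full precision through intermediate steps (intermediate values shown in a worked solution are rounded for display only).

price = 42.589267
Δ = -0.242444

σ√T = 0.5885·√2.022 = 0.836830
d₁ = (ln(S/K) + (r+σ²/2)T) / (σ√T) = (ln(216.6/193.45) + (0.06+0.5885²/2)·2.022) / 0.836830 = (0.113033 + 0.471462) / 0.836830 = 0.698464
d₂ = d₁ − σ√T = 0.698464 − 0.836830 = -0.138366
e^{−rT} = e^{−0.06·2.022} = 0.885750
N(−d₁) = 0.242444,  N(−d₂) = 0.555024
Put price V = K·e^{−rT}·N(−d₂) − S·N(−d₁) = 95.102553 − 52.513286 = 42.589267
Δ = −N(−d₁) = -0.242444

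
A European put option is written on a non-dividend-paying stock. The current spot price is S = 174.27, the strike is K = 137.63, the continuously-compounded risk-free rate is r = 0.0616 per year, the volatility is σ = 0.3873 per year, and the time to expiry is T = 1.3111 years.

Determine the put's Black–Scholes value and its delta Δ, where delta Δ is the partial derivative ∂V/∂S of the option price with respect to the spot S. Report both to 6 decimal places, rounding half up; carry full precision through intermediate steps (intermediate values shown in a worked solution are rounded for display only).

σ√T = 0.3873·√1.3111 = 0.443471
d₁ = (ln(S/K) + (r+σ²/2)T) / (σ√T) = (ln(174.27/137.63) + (0.0616+0.3873²/2)·1.3111) / 0.443471 = (0.236037 + 0.179097) / 0.443471 = 0.936101
d₂ = d₁ − σ√T = 0.936101 − 0.443471 = 0.492630
e^{−rT} = e^{−0.0616·1.3111} = 0.922412
N(−d₁) = 0.174610,  N(−d₂) = 0.311137
Put price V = K·e^{−rT}·N(−d₂) − S·N(−d₁) = 39.499303 − 30.429370 = 9.069933
Δ = −N(−d₁) = -0.174610

price = 9.069933
Δ = -0.174610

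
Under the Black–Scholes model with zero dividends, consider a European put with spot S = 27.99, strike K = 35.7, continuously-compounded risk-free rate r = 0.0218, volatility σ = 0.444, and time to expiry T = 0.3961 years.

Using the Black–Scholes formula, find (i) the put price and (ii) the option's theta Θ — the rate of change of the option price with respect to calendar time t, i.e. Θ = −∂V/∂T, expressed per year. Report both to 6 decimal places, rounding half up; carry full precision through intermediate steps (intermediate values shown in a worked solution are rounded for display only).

σ√T = 0.444·√0.3961 = 0.279438
d₁ = (ln(S/K) + (r+σ²/2)T) / (σ√T) = (ln(27.99/35.7) + (0.0218+0.444²/2)·0.3961) / 0.279438 = (-0.243303 + 0.047678) / 0.279438 = -0.700068
d₂ = d₁ − σ√T = -0.700068 − 0.279438 = -0.979506
e^{−rT} = e^{−0.0218·0.3961} = 0.991402
N(−d₁) = 0.758058,  N(−d₂) = 0.836335
Put price V = K·e^{−rT}·N(−d₂) − S·N(−d₁) = 29.600454 − 21.218033 = 8.382421
φ(d₁) = (1/√(2π))·e^{−d₁²/2} = 0.312239
Θ = −S·φ(d₁)·σ/(2√T) + r·K·e^{−rT}·N(−d₂) = −3.082767 + 0.645290 = -2.437477

price = 8.382421
Θ = -2.437477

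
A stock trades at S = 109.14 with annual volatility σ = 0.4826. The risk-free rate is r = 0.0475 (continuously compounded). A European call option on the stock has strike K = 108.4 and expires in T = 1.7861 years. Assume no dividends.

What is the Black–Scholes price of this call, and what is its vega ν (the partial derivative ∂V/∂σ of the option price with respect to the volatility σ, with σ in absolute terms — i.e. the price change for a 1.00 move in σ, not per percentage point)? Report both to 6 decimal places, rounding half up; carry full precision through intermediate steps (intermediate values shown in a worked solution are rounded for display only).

price = 31.429891
ν = 52.237234

σ√T = 0.4826·√1.7861 = 0.644971
d₁ = (ln(S/K) + (r+σ²/2)T) / (σ√T) = (ln(109.14/108.4) + (0.0475+0.4826²/2)·1.7861) / 0.644971 = (0.006803 + 0.292834) / 0.644971 = 0.464574
d₂ = d₁ − σ√T = 0.464574 − 0.644971 = -0.180397
e^{−rT} = e^{−0.0475·1.7861} = 0.918659
N(d₁) = 0.678882,  N(d₂) = 0.428421
Call price V = S·N(d₁) − K·e^{−rT}·N(d₂) = 74.093161 − 42.663270 = 31.429891
φ(d₁) = (1/√(2π))·e^{−d₁²/2} = 0.358132
ν = S·φ(d₁)·√T = 52.237234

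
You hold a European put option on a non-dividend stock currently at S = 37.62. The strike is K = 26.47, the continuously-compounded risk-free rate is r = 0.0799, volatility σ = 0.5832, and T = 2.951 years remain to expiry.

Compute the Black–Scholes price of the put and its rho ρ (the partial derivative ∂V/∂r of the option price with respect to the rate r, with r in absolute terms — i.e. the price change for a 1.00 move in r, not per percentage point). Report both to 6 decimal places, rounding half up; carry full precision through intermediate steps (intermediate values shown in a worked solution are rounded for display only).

price = 4.534469
ρ = -28.755400

σ√T = 0.5832·√2.951 = 1.001849
d₁ = (ln(S/K) + (r+σ²/2)T) / (σ√T) = (ln(37.62/26.47) + (0.0799+0.5832²/2)·2.951) / 1.001849 = (0.351524 + 0.737635) / 1.001849 = 1.087149
d₂ = d₁ − σ√T = 1.087149 − 1.001849 = 0.085301
e^{−rT} = e^{−0.0799·2.951} = 0.789951
N(−d₁) = 0.138485,  N(−d₂) = 0.466011
Put price V = K·e^{−rT}·N(−d₂) − S·N(−d₁) = 9.744290 − 5.209821 = 4.534469
ρ = −K·T·e^{−rT}·N(−d₂) = -28.755400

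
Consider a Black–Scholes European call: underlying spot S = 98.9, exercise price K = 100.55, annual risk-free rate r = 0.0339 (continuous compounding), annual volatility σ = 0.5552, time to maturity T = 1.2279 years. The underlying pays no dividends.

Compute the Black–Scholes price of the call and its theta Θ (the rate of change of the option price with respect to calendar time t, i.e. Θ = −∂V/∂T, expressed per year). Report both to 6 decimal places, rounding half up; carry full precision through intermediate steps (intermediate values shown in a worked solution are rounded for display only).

σ√T = 0.5552·√1.2279 = 0.615221
d₁ = (ln(S/K) + (r+σ²/2)T) / (σ√T) = (ln(98.9/100.55) + (0.0339+0.5552²/2)·1.2279) / 0.615221 = (-0.016546 + 0.230874) / 0.615221 = 0.348376
d₂ = d₁ − σ√T = 0.348376 − 0.615221 = -0.266845
e^{−rT} = e^{−0.0339·1.2279} = 0.959229
N(d₁) = 0.636221,  N(d₂) = 0.394794
Call price V = S·N(d₁) − K·e^{−rT}·N(d₂) = 62.922270 − 38.078094 = 24.844176
φ(d₁) = (1/√(2π))·e^{−d₁²/2} = 0.375453
Θ = −S·φ(d₁)·σ/(2√T) − r·K·e^{−rT}·N(d₂) = −9.302294 − 1.290847 = -10.593141

price = 24.844176
Θ = -10.593141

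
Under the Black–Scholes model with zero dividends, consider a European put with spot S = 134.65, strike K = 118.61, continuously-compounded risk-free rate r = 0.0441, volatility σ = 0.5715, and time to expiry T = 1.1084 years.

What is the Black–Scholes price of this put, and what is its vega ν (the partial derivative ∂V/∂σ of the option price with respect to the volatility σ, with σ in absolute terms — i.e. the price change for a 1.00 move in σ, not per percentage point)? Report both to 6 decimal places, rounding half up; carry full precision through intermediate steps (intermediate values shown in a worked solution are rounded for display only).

σ√T = 0.5715·√1.1084 = 0.601679
d₁ = (ln(S/K) + (r+σ²/2)T) / (σ√T) = (ln(134.65/118.61) + (0.0441+0.5715²/2)·1.1084) / 0.601679 = (0.126838 + 0.229889) / 0.601679 = 0.592886
d₂ = d₁ − σ√T = 0.592886 − 0.601679 = -0.008792
e^{−rT} = e^{−0.0441·1.1084} = 0.952295
N(−d₁) = 0.276629,  N(−d₂) = 0.503508
Put price V = K·e^{−rT}·N(−d₂) − S·N(−d₁) = 56.872034 − 37.248042 = 19.623992
φ(d₁) = (1/√(2π))·e^{−d₁²/2} = 0.334641
ν = S·φ(d₁)·√T = 47.438870

price = 19.623992
ν = 47.438870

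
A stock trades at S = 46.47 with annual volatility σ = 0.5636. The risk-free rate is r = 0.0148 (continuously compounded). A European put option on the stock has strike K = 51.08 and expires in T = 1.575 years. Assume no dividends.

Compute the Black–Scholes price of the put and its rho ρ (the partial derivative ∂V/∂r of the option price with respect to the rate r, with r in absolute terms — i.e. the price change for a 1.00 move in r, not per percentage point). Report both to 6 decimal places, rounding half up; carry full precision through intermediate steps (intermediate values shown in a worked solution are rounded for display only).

σ√T = 0.5636·√1.575 = 0.707312
d₁ = (ln(S/K) + (r+σ²/2)T) / (σ√T) = (ln(46.47/51.08) + (0.0148+0.5636²/2)·1.575) / 0.707312 = (-0.094586 + 0.273455) / 0.707312 = 0.252886
d₂ = d₁ − σ√T = 0.252886 − 0.707312 = -0.454427
e^{−rT} = e^{−0.0148·1.575} = 0.976960
N(−d₁) = 0.400178,  N(−d₂) = 0.675239
Put price V = K·e^{−rT}·N(−d₂) − S·N(−d₁) = 33.696519 − 18.596281 = 15.100238
ρ = −K·T·e^{−rT}·N(−d₂) = -53.072018

price = 15.100238
ρ = -53.072018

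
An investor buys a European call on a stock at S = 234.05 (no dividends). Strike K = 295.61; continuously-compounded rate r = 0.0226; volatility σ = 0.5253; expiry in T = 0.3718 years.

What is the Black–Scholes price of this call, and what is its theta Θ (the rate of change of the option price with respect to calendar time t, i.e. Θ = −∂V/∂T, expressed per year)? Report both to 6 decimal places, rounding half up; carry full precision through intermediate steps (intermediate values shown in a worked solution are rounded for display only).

price = 11.844718
Θ = -35.999680

σ√T = 0.5253·√0.3718 = 0.320304
d₁ = (ln(S/K) + (r+σ²/2)T) / (σ√T) = (ln(234.05/295.61) + (0.0226+0.5253²/2)·0.3718) / 0.320304 = (-0.233506 + 0.059700) / 0.320304 = -0.542630
d₂ = d₁ − σ√T = -0.542630 − 0.320304 = -0.862933
e^{−rT} = e^{−0.0226·0.3718} = 0.991633
N(d₁) = 0.293692,  N(d₂) = 0.194087
Call price V = S·N(d₁) − K·e^{−rT}·N(d₂) = 68.738717 − 56.893999 = 11.844718
φ(d₁) = (1/√(2π))·e^{−d₁²/2} = 0.344328
Θ = −S·φ(d₁)·σ/(2√T) − r·K·e^{−rT}·N(d₂) = −34.713876 − 1.285804 = -35.999680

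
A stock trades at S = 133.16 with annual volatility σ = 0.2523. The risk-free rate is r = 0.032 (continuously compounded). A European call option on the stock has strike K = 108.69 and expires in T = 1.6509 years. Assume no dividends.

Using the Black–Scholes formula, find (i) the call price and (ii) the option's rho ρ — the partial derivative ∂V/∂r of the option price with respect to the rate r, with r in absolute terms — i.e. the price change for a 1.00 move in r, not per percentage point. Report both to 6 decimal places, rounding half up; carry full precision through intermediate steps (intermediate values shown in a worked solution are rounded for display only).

price = 34.679482
ρ = 125.056719

σ√T = 0.2523·√1.6509 = 0.324174
d₁ = (ln(S/K) + (r+σ²/2)T) / (σ√T) = (ln(133.16/108.69) + (0.032+0.2523²/2)·1.6509) / 0.324174 = (0.203052 + 0.105373) / 0.324174 = 0.951418
d₂ = d₁ − σ√T = 0.951418 − 0.324174 = 0.627245
e^{−rT} = e^{−0.032·1.6509} = 0.948542
N(d₁) = 0.829304,  N(d₂) = 0.734751
Call price V = S·N(d₁) − K·e^{−rT}·N(d₂) = 110.430115 − 75.750632 = 34.679482
ρ = K·T·e^{−rT}·N(d₂) = 125.056719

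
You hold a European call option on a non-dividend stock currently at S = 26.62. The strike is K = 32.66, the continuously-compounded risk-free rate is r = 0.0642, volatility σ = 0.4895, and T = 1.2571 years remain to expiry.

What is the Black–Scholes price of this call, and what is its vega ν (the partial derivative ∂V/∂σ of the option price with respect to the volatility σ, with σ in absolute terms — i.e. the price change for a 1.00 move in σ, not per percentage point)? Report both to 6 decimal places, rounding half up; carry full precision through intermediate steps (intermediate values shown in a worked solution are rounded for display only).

price = 4.532829
ν = 11.892805

σ√T = 0.4895·√1.2571 = 0.548830
d₁ = (ln(S/K) + (r+σ²/2)T) / (σ√T) = (ln(26.62/32.66) + (0.0642+0.4895²/2)·1.2571) / 0.548830 = (-0.204488 + 0.231313) / 0.548830 = 0.048876
d₂ = d₁ − σ√T = 0.048876 − 0.548830 = -0.499954
e^{−rT} = e^{−0.0642·1.2571} = 0.922465
N(d₁) = 0.519491,  N(d₂) = 0.308554
Call price V = S·N(d₁) − K·e^{−rT}·N(d₂) = 13.828848 − 9.296019 = 4.532829
φ(d₁) = (1/√(2π))·e^{−d₁²/2} = 0.398466
ν = S·φ(d₁)·√T = 11.892805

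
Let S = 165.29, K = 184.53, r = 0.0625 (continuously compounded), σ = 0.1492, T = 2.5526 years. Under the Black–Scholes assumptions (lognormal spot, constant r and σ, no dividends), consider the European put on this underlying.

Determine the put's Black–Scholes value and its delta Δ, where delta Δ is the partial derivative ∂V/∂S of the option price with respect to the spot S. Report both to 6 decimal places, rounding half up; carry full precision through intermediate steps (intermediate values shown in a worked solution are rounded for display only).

σ√T = 0.1492·√2.5526 = 0.238375
d₁ = (ln(S/K) + (r+σ²/2)T) / (σ√T) = (ln(165.29/184.53) + (0.0625+0.1492²/2)·2.5526) / 0.238375 = (-0.110111 + 0.187949) / 0.238375 = 0.326537
d₂ = d₁ − σ√T = 0.326537 − 0.238375 = 0.088162
e^{−rT} = e^{−0.0625·2.5526} = 0.852538
N(−d₁) = 0.372009,  N(−d₂) = 0.464874
Put price V = K·e^{−rT}·N(−d₂) − S·N(−d₁) = 73.133402 − 61.489365 = 11.644037
Δ = −N(−d₁) = -0.372009

price = 11.644037
Δ = -0.372009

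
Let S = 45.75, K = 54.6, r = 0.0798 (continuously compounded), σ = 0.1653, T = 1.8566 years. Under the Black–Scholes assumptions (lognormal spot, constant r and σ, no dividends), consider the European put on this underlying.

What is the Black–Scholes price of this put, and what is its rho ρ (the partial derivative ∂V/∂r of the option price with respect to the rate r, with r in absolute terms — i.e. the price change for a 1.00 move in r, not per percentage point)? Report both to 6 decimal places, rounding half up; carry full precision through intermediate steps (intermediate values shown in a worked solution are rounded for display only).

σ√T = 0.1653·√1.8566 = 0.225233
d₁ = (ln(S/K) + (r+σ²/2)T) / (σ√T) = (ln(45.75/54.6) + (0.0798+0.1653²/2)·1.8566) / 0.225233 = (-0.176842 + 0.173522) / 0.225233 = -0.014742
d₂ = d₁ − σ√T = -0.014742 − 0.225233 = -0.239975
e^{−rT} = e^{−0.0798·1.8566} = 0.862296
N(−d₁) = 0.505881,  N(−d₂) = 0.594825
Put price V = K·e^{−rT}·N(−d₂) − S·N(−d₁) = 28.005185 − 23.144061 = 4.861124
ρ = −K·T·e^{−rT}·N(−d₂) = -51.994427

price = 4.861124
ρ = -51.994427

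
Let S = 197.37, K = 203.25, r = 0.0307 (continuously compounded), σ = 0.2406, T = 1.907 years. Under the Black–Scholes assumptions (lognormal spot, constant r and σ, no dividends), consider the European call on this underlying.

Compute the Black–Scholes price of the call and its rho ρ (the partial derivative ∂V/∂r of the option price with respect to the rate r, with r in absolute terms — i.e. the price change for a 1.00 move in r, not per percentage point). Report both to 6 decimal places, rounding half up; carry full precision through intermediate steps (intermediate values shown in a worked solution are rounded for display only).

price = 28.603949
ρ = 171.374534

σ√T = 0.2406·√1.907 = 0.332255
d₁ = (ln(S/K) + (r+σ²/2)T) / (σ√T) = (ln(197.37/203.25) + (0.0307+0.2406²/2)·1.907) / 0.332255 = (-0.029357 + 0.113741) / 0.332255 = 0.253976
d₂ = d₁ − σ√T = 0.253976 − 0.332255 = -0.078278
e^{−rT} = e^{−0.0307·1.907} = 0.943136
N(d₁) = 0.600243,  N(d₂) = 0.468803
Call price V = S·N(d₁) − K·e^{−rT}·N(d₂) = 118.469987 − 89.866038 = 28.603949
ρ = K·T·e^{−rT}·N(d₂) = 171.374534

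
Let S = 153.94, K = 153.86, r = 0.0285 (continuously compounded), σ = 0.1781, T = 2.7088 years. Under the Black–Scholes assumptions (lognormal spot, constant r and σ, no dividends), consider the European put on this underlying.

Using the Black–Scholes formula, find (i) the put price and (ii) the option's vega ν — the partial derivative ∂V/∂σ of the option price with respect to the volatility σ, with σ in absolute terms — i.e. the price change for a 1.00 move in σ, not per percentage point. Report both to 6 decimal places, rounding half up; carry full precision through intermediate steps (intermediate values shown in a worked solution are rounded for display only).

σ√T = 0.1781·√2.7088 = 0.293125
d₁ = (ln(S/K) + (r+σ²/2)T) / (σ√T) = (ln(153.94/153.86) + (0.0285+0.1781²/2)·2.7088) / 0.293125 = (0.000520 + 0.120162) / 0.293125 = 0.411708
d₂ = d₁ − σ√T = 0.411708 − 0.293125 = 0.118583
e^{−rT} = e^{−0.0285·2.7088} = 0.925704
N(−d₁) = 0.340277,  N(−d₂) = 0.452803
Put price V = K·e^{−rT}·N(−d₂) − S·N(−d₁) = 64.492179 − 52.382223 = 12.109956
φ(d₁) = (1/√(2π))·e^{−d₁²/2} = 0.366524
ν = S·φ(d₁)·√T = 92.863036

price = 12.109956
ν = 92.863036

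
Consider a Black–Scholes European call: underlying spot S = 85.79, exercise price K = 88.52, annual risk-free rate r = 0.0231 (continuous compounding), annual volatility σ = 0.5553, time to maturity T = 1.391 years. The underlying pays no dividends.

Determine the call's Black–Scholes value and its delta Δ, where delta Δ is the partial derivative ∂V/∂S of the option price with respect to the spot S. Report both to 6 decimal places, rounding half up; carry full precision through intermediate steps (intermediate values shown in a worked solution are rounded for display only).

price = 22.046430
Δ = 0.628806

σ√T = 0.5553·√1.391 = 0.654925
d₁ = (ln(S/K) + (r+σ²/2)T) / (σ√T) = (ln(85.79/88.52) + (0.0231+0.5553²/2)·1.391) / 0.654925 = (-0.031326 + 0.246595) / 0.654925 = 0.328693
d₂ = d₁ − σ√T = 0.328693 − 0.654925 = -0.326232
e^{−rT} = e^{−0.0231·1.391} = 0.968379
N(d₁) = 0.628806,  N(d₂) = 0.372125
Call price V = S·N(d₁) − K·e^{−rT}·N(d₂) = 53.945277 − 31.898847 = 22.046430
Δ = N(d₁) = 0.628806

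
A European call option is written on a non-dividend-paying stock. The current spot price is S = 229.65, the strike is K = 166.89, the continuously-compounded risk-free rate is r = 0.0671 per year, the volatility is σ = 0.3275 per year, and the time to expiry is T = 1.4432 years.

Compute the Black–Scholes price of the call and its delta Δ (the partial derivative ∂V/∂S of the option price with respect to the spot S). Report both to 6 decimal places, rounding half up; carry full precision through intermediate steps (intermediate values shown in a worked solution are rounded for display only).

σ√T = 0.3275·√1.4432 = 0.393436
d₁ = (ln(S/K) + (r+σ²/2)T) / (σ√T) = (ln(229.65/166.89) + (0.0671+0.3275²/2)·1.4432) / 0.393436 = (0.319221 + 0.174235) / 0.393436 = 1.254221
d₂ = d₁ − σ√T = 1.254221 − 0.393436 = 0.860785
e^{−rT} = e^{−0.0671·1.4432} = 0.907702
N(d₁) = 0.895119,  N(d₂) = 0.805322
Call price V = S·N(d₁) − K·e^{−rT}·N(d₂) = 205.564125 − 121.995330 = 83.568795
Δ = N(d₁) = 0.895119

price = 83.568795
Δ = 0.895119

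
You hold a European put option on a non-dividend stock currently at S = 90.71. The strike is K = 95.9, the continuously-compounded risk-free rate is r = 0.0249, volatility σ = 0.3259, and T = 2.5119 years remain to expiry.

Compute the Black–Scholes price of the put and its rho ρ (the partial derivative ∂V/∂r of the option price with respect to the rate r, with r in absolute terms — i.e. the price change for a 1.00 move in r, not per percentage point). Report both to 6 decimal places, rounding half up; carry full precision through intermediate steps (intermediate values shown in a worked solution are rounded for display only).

price = 18.111815
ρ = -135.030948

σ√T = 0.3259·√2.5119 = 0.516518
d₁ = (ln(S/K) + (r+σ²/2)T) / (σ√T) = (ln(90.71/95.9) + (0.0249+0.3259²/2)·2.5119) / 0.516518 = (-0.055638 + 0.195942) / 0.516518 = 0.271633
d₂ = d₁ − σ√T = 0.271633 − 0.516518 = -0.244885
e^{−rT} = e^{−0.0249·2.5119} = 0.939370
N(−d₁) = 0.392952,  N(−d₂) = 0.596727
Put price V = K·e^{−rT}·N(−d₂) − S·N(−d₁) = 53.756498 − 35.644683 = 18.111815
ρ = −K·T·e^{−rT}·N(−d₂) = -135.030948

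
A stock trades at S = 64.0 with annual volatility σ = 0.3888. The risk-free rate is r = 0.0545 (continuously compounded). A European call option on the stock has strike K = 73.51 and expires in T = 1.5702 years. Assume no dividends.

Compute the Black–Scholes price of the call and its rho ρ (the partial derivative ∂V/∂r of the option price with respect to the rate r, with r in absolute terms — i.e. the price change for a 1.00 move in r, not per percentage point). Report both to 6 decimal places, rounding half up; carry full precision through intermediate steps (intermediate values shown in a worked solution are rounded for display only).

σ√T = 0.3888·√1.5702 = 0.487196
d₁ = (ln(S/K) + (r+σ²/2)T) / (σ√T) = (ln(64.0/73.51) + (0.0545+0.3888²/2)·1.5702) / 0.487196 = (-0.138538 + 0.204256) / 0.487196 = 0.134889
d₂ = d₁ − σ√T = 0.134889 − 0.487196 = -0.352307
e^{−rT} = e^{−0.0545·1.5702} = 0.917983
N(d₁) = 0.553650,  N(d₂) = 0.362304
Call price V = S·N(d₁) − K·e^{−rT}·N(d₂) = 35.433619 − 24.448631 = 10.984988
ρ = K·T·e^{−rT}·N(d₂) = 38.389240

price = 10.984988
ρ = 38.389240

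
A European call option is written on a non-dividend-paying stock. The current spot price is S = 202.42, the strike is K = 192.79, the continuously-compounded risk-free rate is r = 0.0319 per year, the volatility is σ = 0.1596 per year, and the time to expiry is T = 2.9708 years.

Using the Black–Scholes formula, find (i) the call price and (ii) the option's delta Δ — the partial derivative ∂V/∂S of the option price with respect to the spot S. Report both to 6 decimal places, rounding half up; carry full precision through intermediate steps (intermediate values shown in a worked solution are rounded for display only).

σ√T = 0.1596·√2.9708 = 0.275087
d₁ = (ln(S/K) + (r+σ²/2)T) / (σ√T) = (ln(202.42/192.79) + (0.0319+0.1596²/2)·2.9708) / 0.275087 = (0.048743 + 0.132605) / 0.275087 = 0.659240
d₂ = d₁ − σ√T = 0.659240 − 0.275087 = 0.384153
e^{−rT} = e^{−0.0319·2.9708} = 0.909583
N(d₁) = 0.745129,  N(d₂) = 0.649568
Call price V = S·N(d₁) − K·e^{−rT}·N(d₂) = 150.829033 − 113.907246 = 36.921787
Δ = N(d₁) = 0.745129

price = 36.921787
Δ = 0.745129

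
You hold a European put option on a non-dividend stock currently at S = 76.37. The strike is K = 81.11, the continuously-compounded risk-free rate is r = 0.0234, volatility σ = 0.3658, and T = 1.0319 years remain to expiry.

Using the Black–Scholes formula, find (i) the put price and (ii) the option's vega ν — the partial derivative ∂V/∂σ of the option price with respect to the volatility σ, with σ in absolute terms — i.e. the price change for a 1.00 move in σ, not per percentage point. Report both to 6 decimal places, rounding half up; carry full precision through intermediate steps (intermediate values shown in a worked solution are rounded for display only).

σ√T = 0.3658·√1.0319 = 0.371589
d₁ = (ln(S/K) + (r+σ²/2)T) / (σ√T) = (ln(76.37/81.11) + (0.0234+0.3658²/2)·1.0319) / 0.371589 = (-0.060216 + 0.093186) / 0.371589 = 0.088725
d₂ = d₁ − σ√T = 0.088725 − 0.371589 = -0.282864
e^{−rT} = e^{−0.0234·1.0319} = 0.976143
N(−d₁) = 0.464650,  N(−d₂) = 0.611359
Put price V = K·e^{−rT}·N(−d₂) − S·N(−d₁) = 48.404335 − 35.485336 = 12.918999
φ(d₁) = (1/√(2π))·e^{−d₁²/2} = 0.397375
ν = S·φ(d₁)·√T = 30.827780

price = 12.918999
ν = 30.827780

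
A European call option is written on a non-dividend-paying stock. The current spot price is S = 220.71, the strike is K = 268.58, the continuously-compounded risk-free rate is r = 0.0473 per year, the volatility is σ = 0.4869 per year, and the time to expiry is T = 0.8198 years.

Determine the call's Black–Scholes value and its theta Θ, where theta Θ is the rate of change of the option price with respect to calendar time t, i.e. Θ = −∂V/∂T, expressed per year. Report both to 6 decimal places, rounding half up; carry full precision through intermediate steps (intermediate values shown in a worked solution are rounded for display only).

price = 25.553084
Θ = -26.896912

σ√T = 0.4869·√0.8198 = 0.440853
d₁ = (ln(S/K) + (r+σ²/2)T) / (σ√T) = (ln(220.71/268.58) + (0.0473+0.4869²/2)·0.8198) / 0.440853 = (-0.196299 + 0.135952) / 0.440853 = -0.136887
d₂ = d₁ − σ√T = -0.136887 − 0.440853 = -0.577740
e^{−rT} = e^{−0.0473·0.8198} = 0.961966
N(d₁) = 0.445560,  N(d₂) = 0.281720
Call price V = S·N(d₁) − K·e^{−rT}·N(d₂) = 98.339566 − 72.786482 = 25.553084
φ(d₁) = (1/√(2π))·e^{−d₁²/2} = 0.395222
Θ = −S·φ(d₁)·σ/(2√T) − r·K·e^{−rT}·N(d₂) = −23.454112 − 3.442801 = -26.896912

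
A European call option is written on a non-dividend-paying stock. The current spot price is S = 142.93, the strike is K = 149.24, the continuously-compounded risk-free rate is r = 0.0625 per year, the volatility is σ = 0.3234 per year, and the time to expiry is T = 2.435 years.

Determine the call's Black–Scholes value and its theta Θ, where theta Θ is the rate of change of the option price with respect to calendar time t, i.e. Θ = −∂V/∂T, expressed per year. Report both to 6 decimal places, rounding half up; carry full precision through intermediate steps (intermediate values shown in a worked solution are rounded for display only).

price = 34.995665
Θ = -9.184289

σ√T = 0.3234·√2.435 = 0.504649
d₁ = (ln(S/K) + (r+σ²/2)T) / (σ√T) = (ln(142.93/149.24) + (0.0625+0.3234²/2)·2.435) / 0.504649 = (-0.043201 + 0.279523) / 0.504649 = 0.468290
d₂ = d₁ − σ√T = 0.468290 − 0.504649 = -0.036359
e^{−rT} = e^{−0.0625·2.435} = 0.858827
N(d₁) = 0.680211,  N(d₂) = 0.485498
Call price V = S·N(d₁) − K·e^{−rT}·N(d₂) = 97.222612 − 62.226947 = 34.995665
φ(d₁) = (1/√(2π))·e^{−d₁²/2} = 0.357512
Θ = −S·φ(d₁)·σ/(2√T) − r·K·e^{−rT}·N(d₂) = −5.295105 − 3.889184 = -9.184289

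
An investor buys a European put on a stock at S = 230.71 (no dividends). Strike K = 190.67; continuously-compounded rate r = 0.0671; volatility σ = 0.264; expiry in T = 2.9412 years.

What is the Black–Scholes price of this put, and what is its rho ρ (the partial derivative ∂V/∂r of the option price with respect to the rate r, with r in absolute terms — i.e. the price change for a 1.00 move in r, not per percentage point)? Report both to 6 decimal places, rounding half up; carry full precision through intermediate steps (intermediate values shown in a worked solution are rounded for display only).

price = 9.201550
ρ = -121.615150

σ√T = 0.264·√2.9412 = 0.452758
d₁ = (ln(S/K) + (r+σ²/2)T) / (σ√T) = (ln(230.71/190.67) + (0.0671+0.264²/2)·2.9412) / 0.452758 = (0.190617 + 0.299849) / 0.452758 = 1.083287
d₂ = d₁ − σ√T = 1.083287 − 0.452758 = 0.630529
e^{−rT} = e^{−0.0671·2.9412} = 0.820900
N(−d₁) = 0.139341,  N(−d₂) = 0.264174
Put price V = K·e^{−rT}·N(−d₂) − S·N(−d₁) = 41.348820 − 32.147270 = 9.201550
ρ = −K·T·e^{−rT}·N(−d₂) = -121.615150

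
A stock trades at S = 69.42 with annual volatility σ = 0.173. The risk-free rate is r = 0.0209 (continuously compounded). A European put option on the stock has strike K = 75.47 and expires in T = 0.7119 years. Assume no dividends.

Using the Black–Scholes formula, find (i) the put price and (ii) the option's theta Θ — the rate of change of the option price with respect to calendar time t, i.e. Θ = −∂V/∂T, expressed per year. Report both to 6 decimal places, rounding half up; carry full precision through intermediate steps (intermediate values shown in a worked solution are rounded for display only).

price = 7.103804
Θ = -1.525420

σ√T = 0.173·√0.7119 = 0.145967
d₁ = (ln(S/K) + (r+σ²/2)T) / (σ√T) = (ln(69.42/75.47) + (0.0209+0.173²/2)·0.7119) / 0.145967 = (-0.083560 + 0.025532) / 0.145967 = -0.397543
d₂ = d₁ − σ√T = -0.397543 − 0.145967 = -0.543510
e^{−rT} = e^{−0.0209·0.7119} = 0.985231
N(−d₁) = 0.654516,  N(−d₂) = 0.706611
Put price V = K·e^{−rT}·N(−d₂) − S·N(−d₁) = 52.540336 − 45.436532 = 7.103804
φ(d₁) = (1/√(2π))·e^{−d₁²/2} = 0.368631
Θ = −S·φ(d₁)·σ/(2√T) + r·K·e^{−rT}·N(−d₂) = −2.623513 + 1.098093 = -1.525420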